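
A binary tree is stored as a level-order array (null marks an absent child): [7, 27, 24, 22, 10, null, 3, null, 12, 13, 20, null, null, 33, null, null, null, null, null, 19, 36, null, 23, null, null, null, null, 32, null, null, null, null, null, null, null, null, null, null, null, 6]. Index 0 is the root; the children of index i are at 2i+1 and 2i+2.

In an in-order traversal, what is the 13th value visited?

In-order visits the left subtree, then the node, then the right subtree.
At 7: go left to 27.
  At 27: go left to 22.
    At 22: no left child.
    Visit 22.
    At 22: go right to 12.
      12 is a leaf — visit 12.
  Visit 27.
  At 27: go right to 10.
    At 10: go left to 13.
      At 13: go left to 19.
        At 19: go left to 6.
          6 is a leaf — visit 6.
        Visit 19.
        At 19: no right child.
      Visit 13.
      At 13: go right to 36.
        36 is a leaf — visit 36.
    Visit 10.
    At 10: go right to 20.
      At 20: no left child.
      Visit 20.
      At 20: go right to 23.
        23 is a leaf — visit 23.
Visit 7.
At 7: go right to 24.
  At 24: no left child.
  Visit 24.
  At 24: go right to 3.
    At 3: go left to 33.
      At 33: go left to 32.
        32 is a leaf — visit 32.
      Visit 33.
      At 33: no right child.
    Visit 3.
    At 3: no right child.
Full in-order sequence: 22, 12, 27, 6, 19, 13, 36, 10, 20, 23, 7, 24, 32, 33, 3.

32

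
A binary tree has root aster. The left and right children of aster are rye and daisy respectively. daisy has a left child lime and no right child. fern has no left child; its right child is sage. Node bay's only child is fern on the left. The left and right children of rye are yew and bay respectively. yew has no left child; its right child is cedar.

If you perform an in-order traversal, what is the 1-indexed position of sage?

5

In-order visits the left subtree, then the node, then the right subtree.
At aster: go left to rye.
  At rye: go left to yew.
    At yew: no left child.
    Visit yew.
    At yew: go right to cedar.
      cedar is a leaf — visit cedar.
  Visit rye.
  At rye: go right to bay.
    At bay: go left to fern.
      At fern: no left child.
      Visit fern.
      At fern: go right to sage.
        sage is a leaf — visit sage.
    Visit bay.
    At bay: no right child.
Visit aster.
At aster: go right to daisy.
  At daisy: go left to lime.
    lime is a leaf — visit lime.
  Visit daisy.
  At daisy: no right child.
Full in-order sequence: yew, cedar, rye, fern, sage, bay, aster, lime, daisy.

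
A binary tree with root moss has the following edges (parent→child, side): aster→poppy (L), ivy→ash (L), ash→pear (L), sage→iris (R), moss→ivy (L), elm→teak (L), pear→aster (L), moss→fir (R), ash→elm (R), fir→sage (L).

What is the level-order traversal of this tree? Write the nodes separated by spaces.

moss ivy fir ash sage pear elm iris aster teak poppy

Level-order visits nodes level by level from the root, left to right within each level.
Level 0: moss
Level 1: ivy, fir
Level 2: ash, sage
Level 3: pear, elm, iris
Level 4: aster, teak
Level 5: poppy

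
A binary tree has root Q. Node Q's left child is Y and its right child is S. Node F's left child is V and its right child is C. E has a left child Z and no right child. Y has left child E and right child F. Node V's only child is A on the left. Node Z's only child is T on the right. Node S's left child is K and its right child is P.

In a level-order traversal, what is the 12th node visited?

A

Level-order visits nodes level by level from the root, left to right within each level.
Level 0: Q
Level 1: Y, S
Level 2: E, F, K, P
Level 3: Z, V, C
Level 4: T, A
Full level-order sequence: Q, Y, S, E, F, K, P, Z, V, C, T, A.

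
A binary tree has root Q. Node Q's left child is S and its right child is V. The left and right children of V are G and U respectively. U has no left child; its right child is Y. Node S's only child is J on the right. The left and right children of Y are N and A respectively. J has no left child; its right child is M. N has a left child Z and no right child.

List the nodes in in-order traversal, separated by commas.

S, J, M, Q, G, V, U, Z, N, Y, A

In-order visits the left subtree, then the node, then the right subtree.
At Q: go left to S.
  At S: no left child.
  Visit S.
  At S: go right to J.
    At J: no left child.
    Visit J.
    At J: go right to M.
      M is a leaf — visit M.
Visit Q.
At Q: go right to V.
  At V: go left to G.
    G is a leaf — visit G.
  Visit V.
  At V: go right to U.
    At U: no left child.
    Visit U.
    At U: go right to Y.
      At Y: go left to N.
        At N: go left to Z.
          Z is a leaf — visit Z.
        Visit N.
        At N: no right child.
      Visit Y.
      At Y: go right to A.
        A is a leaf — visit A.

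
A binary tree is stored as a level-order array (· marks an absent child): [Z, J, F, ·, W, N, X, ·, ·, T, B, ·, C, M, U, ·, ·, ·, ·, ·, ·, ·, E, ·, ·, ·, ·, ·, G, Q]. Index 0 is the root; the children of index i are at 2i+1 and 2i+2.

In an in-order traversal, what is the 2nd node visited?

T

In-order visits the left subtree, then the node, then the right subtree.
At Z: go left to J.
  At J: no left child.
  Visit J.
  At J: go right to W.
    At W: go left to T.
      T is a leaf — visit T.
    Visit W.
    At W: go right to B.
      At B: no left child.
      Visit B.
      At B: go right to E.
        E is a leaf — visit E.
Visit Z.
At Z: go right to F.
  At F: go left to N.
    At N: no left child.
    Visit N.
    At N: go right to C.
      C is a leaf — visit C.
  Visit F.
  At F: go right to X.
    At X: go left to M.
      At M: no left child.
      Visit M.
      At M: go right to G.
        G is a leaf — visit G.
    Visit X.
    At X: go right to U.
      At U: go left to Q.
        Q is a leaf — visit Q.
      Visit U.
      At U: no right child.
Full in-order sequence: J, T, W, B, E, Z, N, C, F, M, G, X, Q, U.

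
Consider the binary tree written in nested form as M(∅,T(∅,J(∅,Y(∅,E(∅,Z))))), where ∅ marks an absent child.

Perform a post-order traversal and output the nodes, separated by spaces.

Z E Y J T M

Post-order visits the left subtree, then the right subtree, then the node.
At M: no left child.
At M: go right to T.
  At T: no left child.
  At T: go right to J.
    At J: no left child.
    At J: go right to Y.
      At Y: no left child.
      At Y: go right to E.
        At E: no left child.
        At E: go right to Z.
          Z is a leaf — visit Z.
        Visit E.
      Visit Y.
    Visit J.
  Visit T.
Visit M.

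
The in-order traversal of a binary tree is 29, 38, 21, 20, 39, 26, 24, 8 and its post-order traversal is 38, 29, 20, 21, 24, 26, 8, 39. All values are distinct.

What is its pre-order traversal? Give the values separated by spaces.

39 21 29 38 20 8 26 24

The last element of post-order is the root; it splits in-order into left and right subtrees.
Root 39: left subtree has 4 nodes {29, 38, 21, 20}, right has 3 {26, 24, 8}.
  Root 21: left subtree has 2 nodes {29, 38}, right has 1 {20}.
    Root 29: left subtree has 0 nodes { }, right has 1 {38}.
  Root 8: left subtree has 2 nodes {26, 24}, right has 0 { }.
    Root 26: left subtree has 0 nodes { }, right has 1 {24}.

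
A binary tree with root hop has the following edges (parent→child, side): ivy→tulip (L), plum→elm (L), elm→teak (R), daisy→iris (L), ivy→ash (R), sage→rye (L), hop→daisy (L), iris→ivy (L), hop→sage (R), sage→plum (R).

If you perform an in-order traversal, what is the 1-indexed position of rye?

7

In-order visits the left subtree, then the node, then the right subtree.
At hop: go left to daisy.
  At daisy: go left to iris.
    At iris: go left to ivy.
      At ivy: go left to tulip.
        tulip is a leaf — visit tulip.
      Visit ivy.
      At ivy: go right to ash.
        ash is a leaf — visit ash.
    Visit iris.
    At iris: no right child.
  Visit daisy.
  At daisy: no right child.
Visit hop.
At hop: go right to sage.
  At sage: go left to rye.
    rye is a leaf — visit rye.
  Visit sage.
  At sage: go right to plum.
    At plum: go left to elm.
      At elm: no left child.
      Visit elm.
      At elm: go right to teak.
        teak is a leaf — visit teak.
    Visit plum.
    At plum: no right child.
Full in-order sequence: tulip, ivy, ash, iris, daisy, hop, rye, sage, elm, teak, plum.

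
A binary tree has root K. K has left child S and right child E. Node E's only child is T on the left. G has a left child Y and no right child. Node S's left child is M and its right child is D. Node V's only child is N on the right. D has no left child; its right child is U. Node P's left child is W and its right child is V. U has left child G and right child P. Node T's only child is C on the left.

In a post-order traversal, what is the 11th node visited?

Post-order visits the left subtree, then the right subtree, then the node.
At K: go left to S.
  At S: go left to M.
    M is a leaf — visit M.
  At S: go right to D.
    At D: no left child.
    At D: go right to U.
      At U: go left to G.
        At G: go left to Y.
          Y is a leaf — visit Y.
        At G: no right child.
        Visit G.
      At U: go right to P.
        At P: go left to W.
          W is a leaf — visit W.
        At P: go right to V.
          At V: no left child.
          At V: go right to N.
            N is a leaf — visit N.
          Visit V.
        Visit P.
      Visit U.
    Visit D.
  Visit S.
At K: go right to E.
  At E: go left to T.
    At T: go left to C.
      C is a leaf — visit C.
    At T: no right child.
    Visit T.
  At E: no right child.
  Visit E.
Visit K.
Full post-order sequence: M, Y, G, W, N, V, P, U, D, S, C, T, E, K.

C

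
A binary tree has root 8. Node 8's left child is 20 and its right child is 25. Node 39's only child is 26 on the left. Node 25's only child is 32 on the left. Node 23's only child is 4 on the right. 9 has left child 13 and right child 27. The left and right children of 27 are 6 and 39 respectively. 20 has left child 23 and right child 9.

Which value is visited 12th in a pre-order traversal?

Pre-order visits the node, then its left subtree, then its right subtree.
Visit 8.
At 8: go left to 20.
  Visit 20.
  At 20: go left to 23.
    Visit 23.
    At 23: no left child.
    At 23: go right to 4.
      4 is a leaf — visit 4.
  At 20: go right to 9.
    Visit 9.
    At 9: go left to 13.
      13 is a leaf — visit 13.
    At 9: go right to 27.
      Visit 27.
      At 27: go left to 6.
        6 is a leaf — visit 6.
      At 27: go right to 39.
        Visit 39.
        At 39: go left to 26.
          26 is a leaf — visit 26.
        At 39: no right child.
At 8: go right to 25.
  Visit 25.
  At 25: go left to 32.
    32 is a leaf — visit 32.
  At 25: no right child.
Full pre-order sequence: 8, 20, 23, 4, 9, 13, 27, 6, 39, 26, 25, 32.

32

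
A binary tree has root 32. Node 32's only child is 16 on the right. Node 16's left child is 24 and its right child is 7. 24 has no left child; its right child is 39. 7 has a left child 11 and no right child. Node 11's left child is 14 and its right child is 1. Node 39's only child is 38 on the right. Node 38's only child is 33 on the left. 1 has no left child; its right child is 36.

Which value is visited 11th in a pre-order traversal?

36

Pre-order visits the node, then its left subtree, then its right subtree.
Visit 32.
At 32: no left child.
At 32: go right to 16.
  Visit 16.
  At 16: go left to 24.
    Visit 24.
    At 24: no left child.
    At 24: go right to 39.
      Visit 39.
      At 39: no left child.
      At 39: go right to 38.
        Visit 38.
        At 38: go left to 33.
          33 is a leaf — visit 33.
        At 38: no right child.
  At 16: go right to 7.
    Visit 7.
    At 7: go left to 11.
      Visit 11.
      At 11: go left to 14.
        14 is a leaf — visit 14.
      At 11: go right to 1.
        Visit 1.
        At 1: no left child.
        At 1: go right to 36.
          36 is a leaf — visit 36.
    At 7: no right child.
Full pre-order sequence: 32, 16, 24, 39, 38, 33, 7, 11, 14, 1, 36.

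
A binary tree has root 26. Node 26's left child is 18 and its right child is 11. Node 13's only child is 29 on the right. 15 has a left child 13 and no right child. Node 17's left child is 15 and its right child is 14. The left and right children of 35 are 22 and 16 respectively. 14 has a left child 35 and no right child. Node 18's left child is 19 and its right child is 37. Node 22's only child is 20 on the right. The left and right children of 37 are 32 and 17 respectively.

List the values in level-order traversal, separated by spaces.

26 18 11 19 37 32 17 15 14 13 35 29 22 16 20

Level-order visits nodes level by level from the root, left to right within each level.
Level 0: 26
Level 1: 18, 11
Level 2: 19, 37
Level 3: 32, 17
Level 4: 15, 14
Level 5: 13, 35
Level 6: 29, 22, 16
Level 7: 20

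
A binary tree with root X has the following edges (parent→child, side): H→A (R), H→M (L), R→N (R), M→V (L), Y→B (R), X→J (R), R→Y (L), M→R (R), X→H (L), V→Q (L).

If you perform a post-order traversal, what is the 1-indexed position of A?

8

Post-order visits the left subtree, then the right subtree, then the node.
At X: go left to H.
  At H: go left to M.
    At M: go left to V.
      At V: go left to Q.
        Q is a leaf — visit Q.
      At V: no right child.
      Visit V.
    At M: go right to R.
      At R: go left to Y.
        At Y: no left child.
        At Y: go right to B.
          B is a leaf — visit B.
        Visit Y.
      At R: go right to N.
        N is a leaf — visit N.
      Visit R.
    Visit M.
  At H: go right to A.
    A is a leaf — visit A.
  Visit H.
At X: go right to J.
  J is a leaf — visit J.
Visit X.
Full post-order sequence: Q, V, B, Y, N, R, M, A, H, J, X.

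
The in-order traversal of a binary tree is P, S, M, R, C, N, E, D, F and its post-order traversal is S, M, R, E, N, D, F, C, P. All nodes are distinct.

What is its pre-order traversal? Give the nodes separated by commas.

The last element of post-order is the root; it splits in-order into left and right subtrees.
Root P: left subtree has 0 nodes { }, right has 8 {S, M, R, C, N, E, D, F}.
  Root C: left subtree has 3 nodes {S, M, R}, right has 4 {N, E, D, F}.
    Root R: left subtree has 2 nodes {S, M}, right has 0 { }.
      Root M: left subtree has 1 node {S}, right has 0 { }.
    Root F: left subtree has 3 nodes {N, E, D}, right has 0 { }.
      Root D: left subtree has 2 nodes {N, E}, right has 0 { }.
        Root N: left subtree has 0 nodes { }, right has 1 {E}.

P, C, R, M, S, F, D, N, E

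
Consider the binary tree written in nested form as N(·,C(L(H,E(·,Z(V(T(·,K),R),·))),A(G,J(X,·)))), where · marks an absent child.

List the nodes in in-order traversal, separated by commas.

N, H, L, E, T, K, V, R, Z, C, G, A, X, J

In-order visits the left subtree, then the node, then the right subtree.
At N: no left child.
Visit N.
At N: go right to C.
  At C: go left to L.
    At L: go left to H.
      H is a leaf — visit H.
    Visit L.
    At L: go right to E.
      At E: no left child.
      Visit E.
      At E: go right to Z.
        At Z: go left to V.
          At V: go left to T.
            At T: no left child.
            Visit T.
            At T: go right to K.
              K is a leaf — visit K.
          Visit V.
          At V: go right to R.
            R is a leaf — visit R.
        Visit Z.
        At Z: no right child.
  Visit C.
  At C: go right to A.
    At A: go left to G.
      G is a leaf — visit G.
    Visit A.
    At A: go right to J.
      At J: go left to X.
        X is a leaf — visit X.
      Visit J.
      At J: no right child.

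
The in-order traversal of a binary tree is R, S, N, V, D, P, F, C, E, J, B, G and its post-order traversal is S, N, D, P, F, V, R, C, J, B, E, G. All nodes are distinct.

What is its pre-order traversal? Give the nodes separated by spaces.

The last element of post-order is the root; it splits in-order into left and right subtrees.
Root G: left subtree has 11 nodes {R, S, N, V, D, P, F, C, E, J, B}, right has 0 { }.
  Root E: left subtree has 8 nodes {R, S, N, V, D, P, F, C}, right has 2 {J, B}.
    Root C: left subtree has 7 nodes {R, S, N, V, D, P, F}, right has 0 { }.
      Root R: left subtree has 0 nodes { }, right has 6 {S, N, V, D, P, F}.
        Root V: left subtree has 2 nodes {S, N}, right has 3 {D, P, F}.
          Root N: left subtree has 1 node {S}, right has 0 { }.
          Root F: left subtree has 2 nodes {D, P}, right has 0 { }.
            Root P: left subtree has 1 node {D}, right has 0 { }.
    Root B: left subtree has 1 node {J}, right has 0 { }.

G E C R V N S F P D B J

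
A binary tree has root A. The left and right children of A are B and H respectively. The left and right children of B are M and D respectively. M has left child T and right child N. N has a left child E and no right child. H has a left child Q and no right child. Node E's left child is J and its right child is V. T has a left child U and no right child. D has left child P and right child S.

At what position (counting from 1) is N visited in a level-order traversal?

Level-order visits nodes level by level from the root, left to right within each level.
Level 0: A
Level 1: B, H
Level 2: M, D, Q
Level 3: T, N, P, S
Level 4: U, E
Level 5: J, V
Full level-order sequence: A, B, H, M, D, Q, T, N, P, S, U, E, J, V.

8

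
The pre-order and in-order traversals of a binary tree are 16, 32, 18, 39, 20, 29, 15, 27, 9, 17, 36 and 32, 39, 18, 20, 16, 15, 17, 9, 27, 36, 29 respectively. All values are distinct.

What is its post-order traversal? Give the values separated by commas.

39, 20, 18, 32, 17, 9, 36, 27, 15, 29, 16

The first element of pre-order is the root; it splits in-order into left and right subtrees.
Root 16: left subtree has 4 nodes {32, 39, 18, 20}, right has 6 {15, 17, 9, 27, 36, 29}.
  Root 32: left subtree has 0 nodes { }, right has 3 {39, 18, 20}.
    Root 18: left subtree has 1 node {39}, right has 1 {20}.
  Root 29: left subtree has 5 nodes {15, 17, 9, 27, 36}, right has 0 { }.
    Root 15: left subtree has 0 nodes { }, right has 4 {17, 9, 27, 36}.
      Root 27: left subtree has 2 nodes {17, 9}, right has 1 {36}.
        Root 9: left subtree has 1 node {17}, right has 0 { }.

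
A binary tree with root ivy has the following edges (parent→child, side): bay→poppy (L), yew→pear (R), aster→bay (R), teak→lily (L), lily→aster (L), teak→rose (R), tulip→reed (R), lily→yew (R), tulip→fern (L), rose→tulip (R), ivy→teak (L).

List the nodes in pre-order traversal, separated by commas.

Pre-order visits the node, then its left subtree, then its right subtree.
Visit ivy.
At ivy: go left to teak.
  Visit teak.
  At teak: go left to lily.
    Visit lily.
    At lily: go left to aster.
      Visit aster.
      At aster: no left child.
      At aster: go right to bay.
        Visit bay.
        At bay: go left to poppy.
          poppy is a leaf — visit poppy.
        At bay: no right child.
    At lily: go right to yew.
      Visit yew.
      At yew: no left child.
      At yew: go right to pear.
        pear is a leaf — visit pear.
  At teak: go right to rose.
    Visit rose.
    At rose: no left child.
    At rose: go right to tulip.
      Visit tulip.
      At tulip: go left to fern.
        fern is a leaf — visit fern.
      At tulip: go right to reed.
        reed is a leaf — visit reed.
At ivy: no right child.

ivy, teak, lily, aster, bay, poppy, yew, pear, rose, tulip, fern, reed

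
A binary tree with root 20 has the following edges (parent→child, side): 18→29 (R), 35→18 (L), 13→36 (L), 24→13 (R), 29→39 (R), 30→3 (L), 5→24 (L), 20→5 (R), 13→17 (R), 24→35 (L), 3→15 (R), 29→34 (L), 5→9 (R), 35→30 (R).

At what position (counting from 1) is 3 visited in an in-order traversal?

In-order visits the left subtree, then the node, then the right subtree.
At 20: no left child.
Visit 20.
At 20: go right to 5.
  At 5: go left to 24.
    At 24: go left to 35.
      At 35: go left to 18.
        At 18: no left child.
        Visit 18.
        At 18: go right to 29.
          At 29: go left to 34.
            34 is a leaf — visit 34.
          Visit 29.
          At 29: go right to 39.
            39 is a leaf — visit 39.
      Visit 35.
      At 35: go right to 30.
        At 30: go left to 3.
          At 3: no left child.
          Visit 3.
          At 3: go right to 15.
            15 is a leaf — visit 15.
        Visit 30.
        At 30: no right child.
    Visit 24.
    At 24: go right to 13.
      At 13: go left to 36.
        36 is a leaf — visit 36.
      Visit 13.
      At 13: go right to 17.
        17 is a leaf — visit 17.
  Visit 5.
  At 5: go right to 9.
    9 is a leaf — visit 9.
Full in-order sequence: 20, 18, 34, 29, 39, 35, 3, 15, 30, 24, 36, 13, 17, 5, 9.

7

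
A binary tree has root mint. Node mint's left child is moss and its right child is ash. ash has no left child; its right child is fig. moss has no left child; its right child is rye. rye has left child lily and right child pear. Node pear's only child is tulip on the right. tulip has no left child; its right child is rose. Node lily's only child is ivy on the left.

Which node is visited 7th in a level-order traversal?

Level-order visits nodes level by level from the root, left to right within each level.
Level 0: mint
Level 1: moss, ash
Level 2: rye, fig
Level 3: lily, pear
Level 4: ivy, tulip
Level 5: rose
Full level-order sequence: mint, moss, ash, rye, fig, lily, pear, ivy, tulip, rose.

pear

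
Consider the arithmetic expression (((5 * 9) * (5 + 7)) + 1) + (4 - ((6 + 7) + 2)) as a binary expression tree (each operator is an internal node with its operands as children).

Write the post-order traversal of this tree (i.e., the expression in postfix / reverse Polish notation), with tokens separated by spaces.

Post-order on an expression tree gives postfix notation: for each operator, emit left operand, right operand, then the operator.

5 9 * 5 7 + * 1 + 4 6 7 + 2 + - +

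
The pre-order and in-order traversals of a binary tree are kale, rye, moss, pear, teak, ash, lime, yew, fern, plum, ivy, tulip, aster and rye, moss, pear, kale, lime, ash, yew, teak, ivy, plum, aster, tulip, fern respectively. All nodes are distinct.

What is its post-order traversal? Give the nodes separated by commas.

pear, moss, rye, lime, yew, ash, ivy, aster, tulip, plum, fern, teak, kale

The first element of pre-order is the root; it splits in-order into left and right subtrees.
Root kale: left subtree has 3 nodes {rye, moss, pear}, right has 9 {lime, ash, yew, teak, ivy, plum, aster, tulip, fern}.
  Root rye: left subtree has 0 nodes { }, right has 2 {moss, pear}.
    Root moss: left subtree has 0 nodes { }, right has 1 {pear}.
  Root teak: left subtree has 3 nodes {lime, ash, yew}, right has 5 {ivy, plum, aster, tulip, fern}.
    Root ash: left subtree has 1 node {lime}, right has 1 {yew}.
    Root fern: left subtree has 4 nodes {ivy, plum, aster, tulip}, right has 0 { }.
      Root plum: left subtree has 1 node {ivy}, right has 2 {aster, tulip}.
        Root tulip: left subtree has 1 node {aster}, right has 0 { }.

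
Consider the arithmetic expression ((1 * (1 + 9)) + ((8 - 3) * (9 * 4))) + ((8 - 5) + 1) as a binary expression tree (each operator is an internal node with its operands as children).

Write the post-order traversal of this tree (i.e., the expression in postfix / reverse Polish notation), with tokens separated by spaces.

Post-order on an expression tree gives postfix notation: for each operator, emit left operand, right operand, then the operator.

1 1 9 + * 8 3 - 9 4 * * + 8 5 - 1 + +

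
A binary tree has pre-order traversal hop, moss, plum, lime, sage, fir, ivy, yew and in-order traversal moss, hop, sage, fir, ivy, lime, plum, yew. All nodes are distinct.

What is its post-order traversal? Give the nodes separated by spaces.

moss ivy fir sage lime yew plum hop

The first element of pre-order is the root; it splits in-order into left and right subtrees.
Root hop: left subtree has 1 node {moss}, right has 6 {sage, fir, ivy, lime, plum, yew}.
  Root plum: left subtree has 4 nodes {sage, fir, ivy, lime}, right has 1 {yew}.
    Root lime: left subtree has 3 nodes {sage, fir, ivy}, right has 0 { }.
      Root sage: left subtree has 0 nodes { }, right has 2 {fir, ivy}.
        Root fir: left subtree has 0 nodes { }, right has 1 {ivy}.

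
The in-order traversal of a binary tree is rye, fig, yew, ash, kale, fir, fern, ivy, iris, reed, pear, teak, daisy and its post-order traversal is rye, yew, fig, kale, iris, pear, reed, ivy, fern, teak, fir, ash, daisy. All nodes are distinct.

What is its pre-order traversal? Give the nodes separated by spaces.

The last element of post-order is the root; it splits in-order into left and right subtrees.
Root daisy: left subtree has 12 nodes {rye, fig, yew, ash, kale, fir, fern, ivy, iris, reed, pear, teak}, right has 0 { }.
  Root ash: left subtree has 3 nodes {rye, fig, yew}, right has 8 {kale, fir, fern, ivy, iris, reed, pear, teak}.
    Root fig: left subtree has 1 node {rye}, right has 1 {yew}.
    Root fir: left subtree has 1 node {kale}, right has 6 {fern, ivy, iris, reed, pear, teak}.
      Root teak: left subtree has 5 nodes {fern, ivy, iris, reed, pear}, right has 0 { }.
        Root fern: left subtree has 0 nodes { }, right has 4 {ivy, iris, reed, pear}.
          Root ivy: left subtree has 0 nodes { }, right has 3 {iris, reed, pear}.
            Root reed: left subtree has 1 node {iris}, right has 1 {pear}.

daisy ash fig rye yew fir kale teak fern ivy reed iris pear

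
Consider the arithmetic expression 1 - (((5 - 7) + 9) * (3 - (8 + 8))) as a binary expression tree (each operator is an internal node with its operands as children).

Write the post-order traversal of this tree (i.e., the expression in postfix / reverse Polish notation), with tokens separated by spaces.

Post-order on an expression tree gives postfix notation: for each operator, emit left operand, right operand, then the operator.

1 5 7 - 9 + 3 8 8 + - * -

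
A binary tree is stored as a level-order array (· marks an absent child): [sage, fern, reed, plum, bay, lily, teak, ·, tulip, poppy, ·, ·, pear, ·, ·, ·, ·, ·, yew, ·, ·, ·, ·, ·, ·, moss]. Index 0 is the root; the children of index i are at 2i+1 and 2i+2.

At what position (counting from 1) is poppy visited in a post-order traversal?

4

Post-order visits the left subtree, then the right subtree, then the node.
At sage: go left to fern.
  At fern: go left to plum.
    At plum: no left child.
    At plum: go right to tulip.
      At tulip: no left child.
      At tulip: go right to yew.
        yew is a leaf — visit yew.
      Visit tulip.
    Visit plum.
  At fern: go right to bay.
    At bay: go left to poppy.
      poppy is a leaf — visit poppy.
    At bay: no right child.
    Visit bay.
  Visit fern.
At sage: go right to reed.
  At reed: go left to lily.
    At lily: no left child.
    At lily: go right to pear.
      At pear: go left to moss.
        moss is a leaf — visit moss.
      At pear: no right child.
      Visit pear.
    Visit lily.
  At reed: go right to teak.
    teak is a leaf — visit teak.
  Visit reed.
Visit sage.
Full post-order sequence: yew, tulip, plum, poppy, bay, fern, moss, pear, lily, teak, reed, sage.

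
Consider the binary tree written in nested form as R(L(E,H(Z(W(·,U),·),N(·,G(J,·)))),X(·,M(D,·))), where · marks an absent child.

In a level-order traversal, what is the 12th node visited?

Level-order visits nodes level by level from the root, left to right within each level.
Level 0: R
Level 1: L, X
Level 2: E, H, M
Level 3: Z, N, D
Level 4: W, G
Level 5: U, J
Full level-order sequence: R, L, X, E, H, M, Z, N, D, W, G, U, J.

U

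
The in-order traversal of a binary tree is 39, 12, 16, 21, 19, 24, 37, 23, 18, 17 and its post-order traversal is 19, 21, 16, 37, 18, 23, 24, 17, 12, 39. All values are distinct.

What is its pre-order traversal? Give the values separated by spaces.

39 12 17 24 16 21 19 23 37 18

The last element of post-order is the root; it splits in-order into left and right subtrees.
Root 39: left subtree has 0 nodes { }, right has 9 {12, 16, 21, 19, 24, 37, 23, 18, 17}.
  Root 12: left subtree has 0 nodes { }, right has 8 {16, 21, 19, 24, 37, 23, 18, 17}.
    Root 17: left subtree has 7 nodes {16, 21, 19, 24, 37, 23, 18}, right has 0 { }.
      Root 24: left subtree has 3 nodes {16, 21, 19}, right has 3 {37, 23, 18}.
        Root 16: left subtree has 0 nodes { }, right has 2 {21, 19}.
          Root 21: left subtree has 0 nodes { }, right has 1 {19}.
        Root 23: left subtree has 1 node {37}, right has 1 {18}.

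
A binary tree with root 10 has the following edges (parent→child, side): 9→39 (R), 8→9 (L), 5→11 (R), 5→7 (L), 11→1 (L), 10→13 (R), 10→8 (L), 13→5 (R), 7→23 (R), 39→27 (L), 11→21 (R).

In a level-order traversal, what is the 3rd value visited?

13

Level-order visits nodes level by level from the root, left to right within each level.
Level 0: 10
Level 1: 8, 13
Level 2: 9, 5
Level 3: 39, 7, 11
Level 4: 27, 23, 1, 21
Full level-order sequence: 10, 8, 13, 9, 5, 39, 7, 11, 27, 23, 1, 21.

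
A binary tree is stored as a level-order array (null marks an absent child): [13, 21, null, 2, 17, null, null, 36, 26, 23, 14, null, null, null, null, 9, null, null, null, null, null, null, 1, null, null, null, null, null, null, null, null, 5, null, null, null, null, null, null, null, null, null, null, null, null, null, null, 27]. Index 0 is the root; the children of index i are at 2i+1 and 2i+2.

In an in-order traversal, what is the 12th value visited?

In-order visits the left subtree, then the node, then the right subtree.
At 13: go left to 21.
  At 21: go left to 2.
    At 2: go left to 36.
      At 36: go left to 9.
        At 9: go left to 5.
          5 is a leaf — visit 5.
        Visit 9.
        At 9: no right child.
      Visit 36.
      At 36: no right child.
    Visit 2.
    At 2: go right to 26.
      26 is a leaf — visit 26.
  Visit 21.
  At 21: go right to 17.
    At 17: go left to 23.
      23 is a leaf — visit 23.
    Visit 17.
    At 17: go right to 14.
      At 14: no left child.
      Visit 14.
      At 14: go right to 1.
        At 1: no left child.
        Visit 1.
        At 1: go right to 27.
          27 is a leaf — visit 27.
Visit 13.
At 13: no right child.
Full in-order sequence: 5, 9, 36, 2, 26, 21, 23, 17, 14, 1, 27, 13.

13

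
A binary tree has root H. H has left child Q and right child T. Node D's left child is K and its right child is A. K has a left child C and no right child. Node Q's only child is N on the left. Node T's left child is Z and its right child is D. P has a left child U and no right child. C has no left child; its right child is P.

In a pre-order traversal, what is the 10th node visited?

Pre-order visits the node, then its left subtree, then its right subtree.
Visit H.
At H: go left to Q.
  Visit Q.
  At Q: go left to N.
    N is a leaf — visit N.
  At Q: no right child.
At H: go right to T.
  Visit T.
  At T: go left to Z.
    Z is a leaf — visit Z.
  At T: go right to D.
    Visit D.
    At D: go left to K.
      Visit K.
      At K: go left to C.
        Visit C.
        At C: no left child.
        At C: go right to P.
          Visit P.
          At P: go left to U.
            U is a leaf — visit U.
          At P: no right child.
      At K: no right child.
    At D: go right to A.
      A is a leaf — visit A.
Full pre-order sequence: H, Q, N, T, Z, D, K, C, P, U, A.

U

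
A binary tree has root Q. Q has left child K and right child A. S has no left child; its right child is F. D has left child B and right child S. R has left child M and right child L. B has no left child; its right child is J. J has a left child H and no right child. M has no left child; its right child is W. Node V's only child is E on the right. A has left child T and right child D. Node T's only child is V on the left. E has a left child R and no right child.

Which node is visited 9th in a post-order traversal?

Post-order visits the left subtree, then the right subtree, then the node.
At Q: go left to K.
  K is a leaf — visit K.
At Q: go right to A.
  At A: go left to T.
    At T: go left to V.
      At V: no left child.
      At V: go right to E.
        At E: go left to R.
          At R: go left to M.
            At M: no left child.
            At M: go right to W.
              W is a leaf — visit W.
            Visit M.
          At R: go right to L.
            L is a leaf — visit L.
          Visit R.
        At E: no right child.
        Visit E.
      Visit V.
    At T: no right child.
    Visit T.
  At A: go right to D.
    At D: go left to B.
      At B: no left child.
      At B: go right to J.
        At J: go left to H.
          H is a leaf — visit H.
        At J: no right child.
        Visit J.
      Visit B.
    At D: go right to S.
      At S: no left child.
      At S: go right to F.
        F is a leaf — visit F.
      Visit S.
    Visit D.
  Visit A.
Visit Q.
Full post-order sequence: K, W, M, L, R, E, V, T, H, J, B, F, S, D, A, Q.

H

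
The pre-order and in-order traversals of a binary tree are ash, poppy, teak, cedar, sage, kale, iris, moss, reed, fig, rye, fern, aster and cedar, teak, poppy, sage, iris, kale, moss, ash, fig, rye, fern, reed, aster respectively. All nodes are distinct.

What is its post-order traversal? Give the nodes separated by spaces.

The first element of pre-order is the root; it splits in-order into left and right subtrees.
Root ash: left subtree has 7 nodes {cedar, teak, poppy, sage, iris, kale, moss}, right has 5 {fig, rye, fern, reed, aster}.
  Root poppy: left subtree has 2 nodes {cedar, teak}, right has 4 {sage, iris, kale, moss}.
    Root teak: left subtree has 1 node {cedar}, right has 0 { }.
    Root sage: left subtree has 0 nodes { }, right has 3 {iris, kale, moss}.
      Root kale: left subtree has 1 node {iris}, right has 1 {moss}.
  Root reed: left subtree has 3 nodes {fig, rye, fern}, right has 1 {aster}.
    Root fig: left subtree has 0 nodes { }, right has 2 {rye, fern}.
      Root rye: left subtree has 0 nodes { }, right has 1 {fern}.

cedar teak iris moss kale sage poppy fern rye fig aster reed ash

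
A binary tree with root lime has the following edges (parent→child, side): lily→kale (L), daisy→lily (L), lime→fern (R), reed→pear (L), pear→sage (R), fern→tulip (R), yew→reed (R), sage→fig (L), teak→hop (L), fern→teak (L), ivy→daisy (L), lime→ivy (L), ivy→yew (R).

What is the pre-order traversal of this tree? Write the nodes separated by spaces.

lime ivy daisy lily kale yew reed pear sage fig fern teak hop tulip

Pre-order visits the node, then its left subtree, then its right subtree.
Visit lime.
At lime: go left to ivy.
  Visit ivy.
  At ivy: go left to daisy.
    Visit daisy.
    At daisy: go left to lily.
      Visit lily.
      At lily: go left to kale.
        kale is a leaf — visit kale.
      At lily: no right child.
    At daisy: no right child.
  At ivy: go right to yew.
    Visit yew.
    At yew: no left child.
    At yew: go right to reed.
      Visit reed.
      At reed: go left to pear.
        Visit pear.
        At pear: no left child.
        At pear: go right to sage.
          Visit sage.
          At sage: go left to fig.
            fig is a leaf — visit fig.
          At sage: no right child.
      At reed: no right child.
At lime: go right to fern.
  Visit fern.
  At fern: go left to teak.
    Visit teak.
    At teak: go left to hop.
      hop is a leaf — visit hop.
    At teak: no right child.
  At fern: go right to tulip.
    tulip is a leaf — visit tulip.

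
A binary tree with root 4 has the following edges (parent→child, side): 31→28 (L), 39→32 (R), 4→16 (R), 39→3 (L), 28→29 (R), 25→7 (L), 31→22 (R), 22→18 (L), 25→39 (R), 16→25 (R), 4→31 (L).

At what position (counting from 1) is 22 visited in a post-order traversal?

Post-order visits the left subtree, then the right subtree, then the node.
At 4: go left to 31.
  At 31: go left to 28.
    At 28: no left child.
    At 28: go right to 29.
      29 is a leaf — visit 29.
    Visit 28.
  At 31: go right to 22.
    At 22: go left to 18.
      18 is a leaf — visit 18.
    At 22: no right child.
    Visit 22.
  Visit 31.
At 4: go right to 16.
  At 16: no left child.
  At 16: go right to 25.
    At 25: go left to 7.
      7 is a leaf — visit 7.
    At 25: go right to 39.
      At 39: go left to 3.
        3 is a leaf — visit 3.
      At 39: go right to 32.
        32 is a leaf — visit 32.
      Visit 39.
    Visit 25.
  Visit 16.
Visit 4.
Full post-order sequence: 29, 28, 18, 22, 31, 7, 3, 32, 39, 25, 16, 4.

4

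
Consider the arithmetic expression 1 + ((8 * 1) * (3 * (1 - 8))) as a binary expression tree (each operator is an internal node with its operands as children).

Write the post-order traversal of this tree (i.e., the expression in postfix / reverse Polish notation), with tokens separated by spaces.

1 8 1 * 3 1 8 - * * +

Post-order on an expression tree gives postfix notation: for each operator, emit left operand, right operand, then the operator.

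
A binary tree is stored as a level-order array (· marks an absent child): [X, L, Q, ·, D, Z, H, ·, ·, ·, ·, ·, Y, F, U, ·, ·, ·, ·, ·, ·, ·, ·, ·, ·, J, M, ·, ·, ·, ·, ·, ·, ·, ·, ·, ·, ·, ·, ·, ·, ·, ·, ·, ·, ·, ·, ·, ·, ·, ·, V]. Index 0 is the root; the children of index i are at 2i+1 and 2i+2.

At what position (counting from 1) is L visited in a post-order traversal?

2

Post-order visits the left subtree, then the right subtree, then the node.
At X: go left to L.
  At L: no left child.
  At L: go right to D.
    D is a leaf — visit D.
  Visit L.
At X: go right to Q.
  At Q: go left to Z.
    At Z: no left child.
    At Z: go right to Y.
      At Y: go left to J.
        At J: go left to V.
          V is a leaf — visit V.
        At J: no right child.
        Visit J.
      At Y: go right to M.
        M is a leaf — visit M.
      Visit Y.
    Visit Z.
  At Q: go right to H.
    At H: go left to F.
      F is a leaf — visit F.
    At H: go right to U.
      U is a leaf — visit U.
    Visit H.
  Visit Q.
Visit X.
Full post-order sequence: D, L, V, J, M, Y, Z, F, U, H, Q, X.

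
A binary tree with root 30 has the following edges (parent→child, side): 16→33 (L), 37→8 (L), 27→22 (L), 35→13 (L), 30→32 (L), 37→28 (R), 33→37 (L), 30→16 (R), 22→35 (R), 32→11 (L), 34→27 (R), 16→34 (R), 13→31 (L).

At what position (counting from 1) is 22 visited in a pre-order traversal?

11

Pre-order visits the node, then its left subtree, then its right subtree.
Visit 30.
At 30: go left to 32.
  Visit 32.
  At 32: go left to 11.
    11 is a leaf — visit 11.
  At 32: no right child.
At 30: go right to 16.
  Visit 16.
  At 16: go left to 33.
    Visit 33.
    At 33: go left to 37.
      Visit 37.
      At 37: go left to 8.
        8 is a leaf — visit 8.
      At 37: go right to 28.
        28 is a leaf — visit 28.
    At 33: no right child.
  At 16: go right to 34.
    Visit 34.
    At 34: no left child.
    At 34: go right to 27.
      Visit 27.
      At 27: go left to 22.
        Visit 22.
        At 22: no left child.
        At 22: go right to 35.
          Visit 35.
          At 35: go left to 13.
            Visit 13.
            At 13: go left to 31.
              31 is a leaf — visit 31.
            At 13: no right child.
          At 35: no right child.
      At 27: no right child.
Full pre-order sequence: 30, 32, 11, 16, 33, 37, 8, 28, 34, 27, 22, 35, 13, 31.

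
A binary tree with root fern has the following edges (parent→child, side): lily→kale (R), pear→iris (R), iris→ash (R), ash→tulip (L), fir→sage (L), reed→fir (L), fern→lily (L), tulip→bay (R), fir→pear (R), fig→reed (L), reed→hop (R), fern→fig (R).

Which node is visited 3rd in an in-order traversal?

In-order visits the left subtree, then the node, then the right subtree.
At fern: go left to lily.
  At lily: no left child.
  Visit lily.
  At lily: go right to kale.
    kale is a leaf — visit kale.
Visit fern.
At fern: go right to fig.
  At fig: go left to reed.
    At reed: go left to fir.
      At fir: go left to sage.
        sage is a leaf — visit sage.
      Visit fir.
      At fir: go right to pear.
        At pear: no left child.
        Visit pear.
        At pear: go right to iris.
          At iris: no left child.
          Visit iris.
          At iris: go right to ash.
            At ash: go left to tulip.
              At tulip: no left child.
              Visit tulip.
              At tulip: go right to bay.
                bay is a leaf — visit bay.
            Visit ash.
            At ash: no right child.
    Visit reed.
    At reed: go right to hop.
      hop is a leaf — visit hop.
  Visit fig.
  At fig: no right child.
Full in-order sequence: lily, kale, fern, sage, fir, pear, iris, tulip, bay, ash, reed, hop, fig.

fern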